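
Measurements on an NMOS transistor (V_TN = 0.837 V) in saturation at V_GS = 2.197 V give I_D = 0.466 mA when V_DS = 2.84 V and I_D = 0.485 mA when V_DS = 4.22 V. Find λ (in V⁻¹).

With V_GS fixed, I_D ∝ (1 + λ V_DS) in saturation, so I_D2/I_D1 = (1 + λ V_DS2)/(1 + λ V_DS1).
0.485/0.466 = 1.041 = (1 + 4.22 λ)/(1 + 2.84 λ).
Solving: λ (I_D1 V_DS2 − I_D2 V_DS1) = I_D2 − I_D1, so λ = (0.485 − 0.466) / (0.466 × 4.22 − 0.485 × 2.84) = 0.019 / 0.589 = 0.0323 V⁻¹.

λ = 0.0323 V⁻¹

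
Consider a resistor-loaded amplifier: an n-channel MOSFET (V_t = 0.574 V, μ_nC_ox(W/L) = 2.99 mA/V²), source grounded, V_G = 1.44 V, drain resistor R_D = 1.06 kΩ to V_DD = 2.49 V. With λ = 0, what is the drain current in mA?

I_D = 1.12 mA

V_GS = V_G = 1.44 V, so V_ov = 1.44 − 0.574 = 0.866 V.
Assume saturation: I_D = ½ k_n V_ov² = 0.5 × 2.99 × 0.866² = 1.12 mA, giving V_DS = V_DD − I_D R_D = 2.49 − 1.12 × 1.06 = 1.3 V.
V_DS = 1.3 V ≥ V_ov = 0.866 V, confirming saturation.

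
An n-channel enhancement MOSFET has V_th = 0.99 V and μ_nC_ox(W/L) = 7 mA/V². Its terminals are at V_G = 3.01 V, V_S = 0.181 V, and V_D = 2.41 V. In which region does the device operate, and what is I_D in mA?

V_GS = V_G − V_S = 3.01 − 0.181 = 2.83 V; V_DS = V_D − V_S = 2.41 − 0.181 = 2.23 V.
V_ov = V_GS − V_th = 2.83 − 0.99 = 1.84 V.
Since V_DS = 2.23 V ≥ V_ov = 1.84 V, the device is in saturation.
I_D = ½ k_n V_ov² = 0.5 × 7 × 1.84² = 11.8 mA.

Saturation; I_D = 11.8 mA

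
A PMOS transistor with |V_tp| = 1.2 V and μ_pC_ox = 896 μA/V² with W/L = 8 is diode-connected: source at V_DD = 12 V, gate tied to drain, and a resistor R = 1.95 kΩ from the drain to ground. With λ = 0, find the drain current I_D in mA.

I_D = 4.94 mA

With gate tied to drain, V_SG = V_SD ≥ V_SG − |V_tp|, so the device is in saturation.
k_p = μ_pC_ox · (W/L) = 7.168 mA/V².
KCL at the drain: ½ k_p (V_SG − |V_tp|)² = (V_DD − V_SG)/R.
Let x = V_SG − 1.2. Then 6.99 x² + x − 10.8 = 0, giving x = 1.17 V (positive root), so V_SG = 2.37 V.
I_D = (V_DD − V_SG)/R = (12 − 2.37) / 1.95 = 4.94 mA.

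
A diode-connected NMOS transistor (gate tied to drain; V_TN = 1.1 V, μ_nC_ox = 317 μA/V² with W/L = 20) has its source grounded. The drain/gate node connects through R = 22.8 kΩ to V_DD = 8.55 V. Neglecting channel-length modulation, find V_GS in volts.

V_GS = 1.41 V

With gate tied to drain, V_GS = V_DS ≥ V_GS − V_TN, so the device is in saturation.
k_n = μ_nC_ox · (W/L) = 6.34 mA/V².
KCL at the drain: ½ k_n (V_GS − V_TN)² = (V_DD − V_GS)/R.
Let x = V_GS − 1.1. Then 72.3 x² + x − 7.45 = 0, giving x = 0.314 V (positive root), so V_GS = 1.41 V.
I_D = (V_DD − V_GS)/R = (8.55 − 1.41) / 22.8 = 0.313 mA.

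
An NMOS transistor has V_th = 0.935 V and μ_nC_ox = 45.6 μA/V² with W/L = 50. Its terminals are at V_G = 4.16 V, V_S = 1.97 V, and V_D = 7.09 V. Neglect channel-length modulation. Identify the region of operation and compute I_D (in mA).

Saturation; I_D = 1.80 mA

V_GS = V_G − V_S = 4.16 − 1.97 = 2.19 V; V_DS = V_D − V_S = 7.09 − 1.97 = 5.12 V.
k_n = μ_nC_ox · (W/L) = 2.28 mA/V².
V_ov = V_GS − V_th = 2.19 − 0.935 = 1.26 V.
Since V_DS = 5.12 V ≥ V_ov = 1.26 V, the device is in saturation.
I_D = ½ k_n V_ov² = 0.5 × 2.28 × 1.26² = 1.8 mA.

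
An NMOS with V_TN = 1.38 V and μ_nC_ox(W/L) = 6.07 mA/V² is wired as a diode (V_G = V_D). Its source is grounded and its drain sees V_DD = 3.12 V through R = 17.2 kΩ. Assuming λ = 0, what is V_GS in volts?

V_GS = 1.55 V

With gate tied to drain, V_GS = V_DS ≥ V_GS − V_TN, so the device is in saturation.
KCL at the drain: ½ k_n (V_GS − V_TN)² = (V_DD − V_GS)/R.
Let x = V_GS − 1.38. Then 52.2 x² + x − 1.74 = 0, giving x = 0.173 V (positive root), so V_GS = 1.55 V.
I_D = (V_DD − V_GS)/R = (3.12 − 1.55) / 17.2 = 0.0911 mA.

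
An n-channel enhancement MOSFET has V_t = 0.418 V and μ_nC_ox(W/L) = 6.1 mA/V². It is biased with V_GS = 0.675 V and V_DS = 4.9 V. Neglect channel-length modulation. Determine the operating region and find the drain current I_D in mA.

Saturation; I_D = 0.201 mA

V_ov = V_GS − V_t = 0.675 − 0.418 = 0.257 V.
Since V_DS = 4.9 V ≥ V_ov = 0.257 V, the device is in saturation.
I_D = ½ k_n V_ov² = 0.5 × 6.1 × 0.257² = 0.201 mA.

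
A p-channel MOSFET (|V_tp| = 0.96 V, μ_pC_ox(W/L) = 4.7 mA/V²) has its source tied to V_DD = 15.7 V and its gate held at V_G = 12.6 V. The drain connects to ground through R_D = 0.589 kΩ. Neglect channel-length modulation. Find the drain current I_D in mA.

I_D = 10.8 mA

V_SG = V_DD − V_G = 15.7 − 12.6 = 3.1 V, so V_ov = 3.1 − 0.96 = 2.14 V.
Assume saturation: I_D = ½ k_p V_ov² = 0.5 × 4.7 × 2.14² = 10.8 mA, giving V_SD = V_DD − I_D R_D = 15.7 − 10.8 × 0.589 = 9.36 V.
V_SD = 9.36 V ≥ V_ov = 2.14 V, confirming saturation.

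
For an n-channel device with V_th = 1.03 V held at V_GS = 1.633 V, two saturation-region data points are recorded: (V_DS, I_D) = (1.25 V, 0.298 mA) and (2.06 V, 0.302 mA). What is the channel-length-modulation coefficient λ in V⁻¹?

λ = 0.0169 V⁻¹

With V_GS fixed, I_D ∝ (1 + λ V_DS) in saturation, so I_D2/I_D1 = (1 + λ V_DS2)/(1 + λ V_DS1).
0.302/0.298 = 1.013 = (1 + 2.06 λ)/(1 + 1.25 λ).
Solving: λ (I_D1 V_DS2 − I_D2 V_DS1) = I_D2 − I_D1, so λ = (0.302 − 0.298) / (0.298 × 2.06 − 0.302 × 1.25) = 0.004 / 0.236 = 0.0169 V⁻¹.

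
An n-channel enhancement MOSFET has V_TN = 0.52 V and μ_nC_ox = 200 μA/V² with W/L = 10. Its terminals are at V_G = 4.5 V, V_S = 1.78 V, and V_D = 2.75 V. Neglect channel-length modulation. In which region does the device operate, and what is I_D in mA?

Triode; I_D = 3.33 mA

V_GS = V_G − V_S = 4.5 − 1.78 = 2.72 V; V_DS = V_D − V_S = 2.75 − 1.78 = 0.97 V.
k_n = μ_nC_ox · (W/L) = 2 mA/V².
V_ov = V_GS − V_TN = 2.72 − 0.52 = 2.2 V.
Since V_DS = 0.97 V < V_ov = 2.2 V, the device is in the triode region.
I_D = k_n [V_ov · V_DS − ½ V_DS²] = 2 × [2.2 × 0.97 − 0.5 × 0.97²] = 3.33 mA.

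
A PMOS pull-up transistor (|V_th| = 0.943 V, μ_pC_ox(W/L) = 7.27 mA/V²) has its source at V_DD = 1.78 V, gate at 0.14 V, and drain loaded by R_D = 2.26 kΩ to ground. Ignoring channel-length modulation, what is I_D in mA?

V_SG = V_DD − V_G = 1.78 − 0.14 = 1.64 V, so V_ov = 1.64 − 0.943 = 0.697 V.
Assume saturation: I_D = ½ k_p V_ov² = 0.5 × 7.27 × 0.697² = 1.77 mA, giving V_SD = V_DD − I_D R_D = 1.78 − 1.77 × 2.26 = -2.21 V.
But -2.21 V < V_ov = 0.697 V, so the device is actually in triode.
In triode I_D = k_p[V_ov V_SD − ½ V_SD²] and I_D = (V_DD − V_SD)/R_D. Equating: 8.22 V_SD² − 12.45 V_SD + 1.78 = 0, giving V_SD = 0.16 V (the root below V_ov).
I_D = (1.78 − 0.16) / 2.26 = 0.717 mA.

I_D = 0.717 mA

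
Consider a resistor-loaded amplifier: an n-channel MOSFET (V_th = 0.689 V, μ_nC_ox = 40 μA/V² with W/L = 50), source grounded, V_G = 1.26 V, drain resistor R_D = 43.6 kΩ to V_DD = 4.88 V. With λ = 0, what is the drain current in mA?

V_GS = V_G = 1.26 V, so V_ov = 1.26 − 0.689 = 0.571 V.
k_n = μ_nC_ox · (W/L) = 2 mA/V².
Assume saturation: I_D = ½ k_n V_ov² = 0.5 × 2 × 0.571² = 0.326 mA, giving V_DS = V_DD − I_D R_D = 4.88 − 0.326 × 43.6 = -9.34 V.
But -9.34 V < V_ov = 0.571 V, so the device is actually in triode.
In triode I_D = k_n[V_ov V_DS − ½ V_DS²] and I_D = (V_DD − V_DS)/R_D. Equating: 43.6 V_DS² − 50.79 V_DS + 4.88 = 0, giving V_DS = 0.106 V (the root below V_ov).
I_D = (4.88 − 0.106) / 43.6 = 0.11 mA.

I_D = 0.110 mA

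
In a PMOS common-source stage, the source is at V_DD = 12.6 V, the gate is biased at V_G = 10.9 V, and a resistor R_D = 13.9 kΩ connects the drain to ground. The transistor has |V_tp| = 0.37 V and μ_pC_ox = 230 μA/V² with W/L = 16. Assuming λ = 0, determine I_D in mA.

I_D = 0.892 mA

V_SG = V_DD − V_G = 12.6 − 10.9 = 1.7 V, so V_ov = 1.7 − 0.37 = 1.33 V.
k_p = μ_pC_ox · (W/L) = 3.68 mA/V².
Assume saturation: I_D = ½ k_p V_ov² = 0.5 × 3.68 × 1.33² = 3.25 mA, giving V_SD = V_DD − I_D R_D = 12.6 − 3.25 × 13.9 = -32.6 V.
But -32.6 V < V_ov = 1.33 V, so the device is actually in triode.
In triode I_D = k_p[V_ov V_SD − ½ V_SD²] and I_D = (V_DD − V_SD)/R_D. Equating: 25.6 V_SD² − 69.03 V_SD + 12.6 = 0, giving V_SD = 0.197 V (the root below V_ov).
I_D = (12.6 − 0.197) / 13.9 = 0.892 mA.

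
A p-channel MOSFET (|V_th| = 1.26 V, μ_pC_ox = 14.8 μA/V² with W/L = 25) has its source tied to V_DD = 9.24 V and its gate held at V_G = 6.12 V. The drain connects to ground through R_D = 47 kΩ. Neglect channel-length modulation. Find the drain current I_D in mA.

I_D = 0.190 mA

V_SG = V_DD − V_G = 9.24 − 6.12 = 3.12 V, so V_ov = 3.12 − 1.26 = 1.86 V.
k_p = μ_pC_ox · (W/L) = 0.37 mA/V².
Assume saturation: I_D = ½ k_p V_ov² = 0.5 × 0.37 × 1.86² = 0.64 mA, giving V_SD = V_DD − I_D R_D = 9.24 − 0.64 × 47 = -20.8 V.
But -20.8 V < V_ov = 1.86 V, so the device is actually in triode.
In triode I_D = k_p[V_ov V_SD − ½ V_SD²] and I_D = (V_DD − V_SD)/R_D. Equating: 8.7 V_SD² − 33.35 V_SD + 9.24 = 0, giving V_SD = 0.301 V (the root below V_ov).
I_D = (9.24 − 0.301) / 47 = 0.19 mA.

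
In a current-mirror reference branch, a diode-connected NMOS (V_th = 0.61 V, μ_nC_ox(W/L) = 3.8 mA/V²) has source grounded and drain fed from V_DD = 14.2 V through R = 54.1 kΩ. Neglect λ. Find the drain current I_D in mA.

With gate tied to drain, V_GS = V_DS ≥ V_GS − V_th, so the device is in saturation.
KCL at the drain: ½ k_n (V_GS − V_th)² = (V_DD − V_GS)/R.
Let x = V_GS − 0.61. Then 103 x² + x − 13.59 = 0, giving x = 0.359 V (positive root), so V_GS = 0.969 V.
I_D = (V_DD − V_GS)/R = (14.2 − 0.969) / 54.1 = 0.245 mA.

I_D = 0.245 mA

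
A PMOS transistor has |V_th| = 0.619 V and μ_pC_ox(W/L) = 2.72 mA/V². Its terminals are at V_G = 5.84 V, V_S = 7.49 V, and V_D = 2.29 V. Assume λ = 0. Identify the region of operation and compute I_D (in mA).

Saturation; I_D = 1.45 mA

V_SG = V_S − V_G = 7.49 − 5.84 = 1.65 V; V_SD = V_S − V_D = 7.49 − 2.29 = 5.2 V.
V_ov = V_SG − |V_th| = 1.65 − 0.619 = 1.03 V.
Since V_SD = 5.2 V ≥ V_ov = 1.03 V, the device is in saturation.
I_D = ½ k_p V_ov² = 0.5 × 2.72 × 1.03² = 1.45 mA.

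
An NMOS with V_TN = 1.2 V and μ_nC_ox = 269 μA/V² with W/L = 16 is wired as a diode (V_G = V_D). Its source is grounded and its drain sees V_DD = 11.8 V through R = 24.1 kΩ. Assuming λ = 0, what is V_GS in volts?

With gate tied to drain, V_GS = V_DS ≥ V_GS − V_TN, so the device is in saturation.
k_n = μ_nC_ox · (W/L) = 4.304 mA/V².
KCL at the drain: ½ k_n (V_GS − V_TN)² = (V_DD − V_GS)/R.
Let x = V_GS − 1.2. Then 51.9 x² + x − 10.6 = 0, giving x = 0.443 V (positive root), so V_GS = 1.64 V.
I_D = (V_DD − V_GS)/R = (11.8 − 1.64) / 24.1 = 0.421 mA.

V_GS = 1.64 V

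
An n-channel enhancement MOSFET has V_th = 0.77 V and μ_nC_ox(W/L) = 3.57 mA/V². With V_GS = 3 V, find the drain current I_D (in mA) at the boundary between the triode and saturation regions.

I_D = 8.88 mA

At the boundary V_DS = V_ov = V_GS − V_th = 3 − 0.77 = 2.23 V.
I_D = ½ k_n V_ov² = 0.5 × 3.57 × 2.23² = 8.88 mA.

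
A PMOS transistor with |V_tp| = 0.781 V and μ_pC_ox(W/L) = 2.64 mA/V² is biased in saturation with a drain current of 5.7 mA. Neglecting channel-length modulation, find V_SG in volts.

V_SG = 2.86 V

In saturation I_D = ½ k_p (V_SG − |V_tp|)², so V_SG − |V_tp| = √(2 I_D / k_p) = √(2 × 5.7 / 2.64) = 2.08 V.
V_SG = 0.781 + 2.08 = 2.86 V.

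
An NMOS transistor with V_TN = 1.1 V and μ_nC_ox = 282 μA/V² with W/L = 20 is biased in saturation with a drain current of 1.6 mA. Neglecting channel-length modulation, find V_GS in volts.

V_GS = 1.85 V

k_n = μ_nC_ox · (W/L) = 5.64 mA/V².
In saturation I_D = ½ k_n (V_GS − V_TN)², so V_GS − V_TN = √(2 I_D / k_n) = √(2 × 1.6 / 5.64) = 0.753 V.
V_GS = 1.1 + 0.753 = 1.85 V.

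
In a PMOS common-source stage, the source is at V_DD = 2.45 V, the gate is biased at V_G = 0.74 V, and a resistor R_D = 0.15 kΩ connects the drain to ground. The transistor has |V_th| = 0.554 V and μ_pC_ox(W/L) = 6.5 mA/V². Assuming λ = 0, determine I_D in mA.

V_SG = V_DD − V_G = 2.45 − 0.74 = 1.71 V, so V_ov = 1.71 − 0.554 = 1.16 V.
Assume saturation: I_D = ½ k_p V_ov² = 0.5 × 6.5 × 1.16² = 4.34 mA, giving V_SD = V_DD − I_D R_D = 2.45 − 4.34 × 0.15 = 1.8 V.
V_SD = 1.8 V ≥ V_ov = 1.16 V, confirming saturation.

I_D = 4.34 mA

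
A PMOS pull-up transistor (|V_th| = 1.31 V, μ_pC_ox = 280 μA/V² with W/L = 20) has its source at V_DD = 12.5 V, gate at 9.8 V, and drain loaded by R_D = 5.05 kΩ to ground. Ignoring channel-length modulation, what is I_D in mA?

I_D = 2.41 mA

V_SG = V_DD − V_G = 12.5 − 9.8 = 2.7 V, so V_ov = 2.7 − 1.31 = 1.39 V.
k_p = μ_pC_ox · (W/L) = 5.6 mA/V².
Assume saturation: I_D = ½ k_p V_ov² = 0.5 × 5.6 × 1.39² = 5.41 mA, giving V_SD = V_DD − I_D R_D = 12.5 − 5.41 × 5.05 = -14.8 V.
But -14.8 V < V_ov = 1.39 V, so the device is actually in triode.
In triode I_D = k_p[V_ov V_SD − ½ V_SD²] and I_D = (V_DD − V_SD)/R_D. Equating: 14.1 V_SD² − 40.31 V_SD + 12.5 = 0, giving V_SD = 0.354 V (the root below V_ov).
I_D = (12.5 − 0.354) / 5.05 = 2.41 mA.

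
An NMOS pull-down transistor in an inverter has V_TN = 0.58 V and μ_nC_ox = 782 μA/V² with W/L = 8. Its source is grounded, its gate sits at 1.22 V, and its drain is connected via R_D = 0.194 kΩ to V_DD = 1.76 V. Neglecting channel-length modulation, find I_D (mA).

V_GS = V_G = 1.22 V, so V_ov = 1.22 − 0.58 = 0.64 V.
k_n = μ_nC_ox · (W/L) = 6.256 mA/V².
Assume saturation: I_D = ½ k_n V_ov² = 0.5 × 6.256 × 0.64² = 1.28 mA, giving V_DS = V_DD − I_D R_D = 1.76 − 1.28 × 0.194 = 1.51 V.
V_DS = 1.51 V ≥ V_ov = 0.64 V, confirming saturation.

I_D = 1.28 mA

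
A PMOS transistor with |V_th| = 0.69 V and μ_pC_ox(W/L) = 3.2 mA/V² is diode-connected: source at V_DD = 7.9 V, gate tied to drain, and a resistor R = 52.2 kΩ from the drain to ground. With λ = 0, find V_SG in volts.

With gate tied to drain, V_SG = V_SD ≥ V_SG − |V_th|, so the device is in saturation.
KCL at the drain: ½ k_p (V_SG − |V_th|)² = (V_DD − V_SG)/R.
Let x = V_SG − 0.69. Then 83.5 x² + x − 7.21 = 0, giving x = 0.288 V (positive root), so V_SG = 0.978 V.
I_D = (V_DD − V_SG)/R = (7.9 − 0.978) / 52.2 = 0.133 mA.

V_SG = 0.978 V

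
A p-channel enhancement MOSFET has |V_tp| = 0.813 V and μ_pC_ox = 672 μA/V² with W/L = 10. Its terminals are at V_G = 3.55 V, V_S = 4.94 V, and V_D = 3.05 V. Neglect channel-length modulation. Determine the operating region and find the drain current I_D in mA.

V_SG = V_S − V_G = 4.94 − 3.55 = 1.39 V; V_SD = V_S − V_D = 4.94 − 3.05 = 1.89 V.
k_p = μ_pC_ox · (W/L) = 6.72 mA/V².
V_ov = V_SG − |V_tp| = 1.39 − 0.813 = 0.577 V.
Since V_SD = 1.89 V ≥ V_ov = 0.577 V, the device is in saturation.
I_D = ½ k_p V_ov² = 0.5 × 6.72 × 0.577² = 1.12 mA.

Saturation; I_D = 1.12 mA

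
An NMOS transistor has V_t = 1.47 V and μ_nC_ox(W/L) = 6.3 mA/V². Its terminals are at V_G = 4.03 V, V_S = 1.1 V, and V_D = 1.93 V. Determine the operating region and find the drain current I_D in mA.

V_GS = V_G − V_S = 4.03 − 1.1 = 2.93 V; V_DS = V_D − V_S = 1.93 − 1.1 = 0.83 V.
V_ov = V_GS − V_t = 2.93 − 1.47 = 1.46 V.
Since V_DS = 0.83 V < V_ov = 1.46 V, the device is in the triode region.
I_D = k_n [V_ov · V_DS − ½ V_DS²] = 6.3 × [1.46 × 0.83 − 0.5 × 0.83²] = 5.46 mA.

Triode; I_D = 5.46 mA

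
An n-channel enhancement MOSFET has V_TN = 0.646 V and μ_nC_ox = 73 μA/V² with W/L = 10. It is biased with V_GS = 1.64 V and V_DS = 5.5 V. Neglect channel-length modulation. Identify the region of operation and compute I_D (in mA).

k_n = μ_nC_ox · (W/L) = 0.73 mA/V².
V_ov = V_GS − V_TN = 1.64 − 0.646 = 0.994 V.
Since V_DS = 5.5 V ≥ V_ov = 0.994 V, the device is in saturation.
I_D = ½ k_n V_ov² = 0.5 × 0.73 × 0.994² = 0.361 mA.

Saturation; I_D = 0.361 mA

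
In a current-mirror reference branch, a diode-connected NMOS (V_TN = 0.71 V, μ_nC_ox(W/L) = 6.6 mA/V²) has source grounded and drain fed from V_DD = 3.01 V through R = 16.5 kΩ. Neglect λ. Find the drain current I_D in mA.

With gate tied to drain, V_GS = V_DS ≥ V_GS − V_TN, so the device is in saturation.
KCL at the drain: ½ k_n (V_GS − V_TN)² = (V_DD − V_GS)/R.
Let x = V_GS − 0.71. Then 54.4 x² + x − 2.3 = 0, giving x = 0.197 V (positive root), so V_GS = 0.907 V.
I_D = (V_DD − V_GS)/R = (3.01 − 0.907) / 16.5 = 0.127 mA.

I_D = 0.127 mA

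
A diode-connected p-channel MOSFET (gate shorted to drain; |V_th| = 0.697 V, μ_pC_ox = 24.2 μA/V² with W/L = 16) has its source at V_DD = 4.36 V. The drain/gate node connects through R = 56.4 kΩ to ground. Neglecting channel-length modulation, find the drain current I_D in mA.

With gate tied to drain, V_SG = V_SD ≥ V_SG − |V_th|, so the device is in saturation.
k_p = μ_pC_ox · (W/L) = 0.3872 mA/V².
KCL at the drain: ½ k_p (V_SG − |V_th|)² = (V_DD − V_SG)/R.
Let x = V_SG − 0.697. Then 10.9 x² + x − 3.663 = 0, giving x = 0.535 V (positive root), so V_SG = 1.23 V.
I_D = (V_DD − V_SG)/R = (4.36 − 1.23) / 56.4 = 0.0555 mA.

I_D = 0.0555 mA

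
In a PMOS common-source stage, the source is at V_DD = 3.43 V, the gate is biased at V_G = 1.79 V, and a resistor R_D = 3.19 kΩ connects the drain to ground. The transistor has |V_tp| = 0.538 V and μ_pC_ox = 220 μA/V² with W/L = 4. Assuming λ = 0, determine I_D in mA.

I_D = 0.534 mA

V_SG = V_DD − V_G = 3.43 − 1.79 = 1.64 V, so V_ov = 1.64 − 0.538 = 1.1 V.
k_p = μ_pC_ox · (W/L) = 0.88 mA/V².
Assume saturation: I_D = ½ k_p V_ov² = 0.5 × 0.88 × 1.1² = 0.534 mA, giving V_SD = V_DD − I_D R_D = 3.43 − 0.534 × 3.19 = 1.73 V.
V_SD = 1.73 V ≥ V_ov = 1.1 V, confirming saturation.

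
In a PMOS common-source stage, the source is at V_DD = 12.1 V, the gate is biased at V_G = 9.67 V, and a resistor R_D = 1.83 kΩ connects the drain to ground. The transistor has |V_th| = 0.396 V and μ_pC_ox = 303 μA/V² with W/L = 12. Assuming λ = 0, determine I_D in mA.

V_SG = V_DD − V_G = 12.1 − 9.67 = 2.43 V, so V_ov = 2.43 − 0.396 = 2.03 V.
k_p = μ_pC_ox · (W/L) = 3.636 mA/V².
Assume saturation: I_D = ½ k_p V_ov² = 0.5 × 3.636 × 2.03² = 7.52 mA, giving V_SD = V_DD − I_D R_D = 12.1 − 7.52 × 1.83 = -1.66 V.
But -1.66 V < V_ov = 2.03 V, so the device is actually in triode.
In triode I_D = k_p[V_ov V_SD − ½ V_SD²] and I_D = (V_DD − V_SD)/R_D. Equating: 3.33 V_SD² − 14.53 V_SD + 12.1 = 0, giving V_SD = 1.12 V (the root below V_ov).
I_D = (12.1 − 1.12) / 1.83 = 6 mA.

I_D = 6.00 mA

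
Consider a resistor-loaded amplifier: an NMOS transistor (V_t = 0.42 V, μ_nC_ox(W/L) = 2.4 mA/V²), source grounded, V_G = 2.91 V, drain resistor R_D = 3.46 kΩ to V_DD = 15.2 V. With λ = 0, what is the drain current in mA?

I_D = 4.15 mA

V_GS = V_G = 2.91 V, so V_ov = 2.91 − 0.42 = 2.49 V.
Assume saturation: I_D = ½ k_n V_ov² = 0.5 × 2.4 × 2.49² = 7.44 mA, giving V_DS = V_DD − I_D R_D = 15.2 − 7.44 × 3.46 = -10.5 V.
But -10.5 V < V_ov = 2.49 V, so the device is actually in triode.
In triode I_D = k_n[V_ov V_DS − ½ V_DS²] and I_D = (V_DD − V_DS)/R_D. Equating: 4.15 V_DS² − 21.68 V_DS + 15.2 = 0, giving V_DS = 0.835 V (the root below V_ov).
I_D = (15.2 − 0.835) / 3.46 = 4.15 mA.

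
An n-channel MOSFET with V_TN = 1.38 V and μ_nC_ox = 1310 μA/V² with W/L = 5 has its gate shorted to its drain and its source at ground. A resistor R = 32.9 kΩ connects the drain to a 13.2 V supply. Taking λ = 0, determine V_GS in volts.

With gate tied to drain, V_GS = V_DS ≥ V_GS − V_TN, so the device is in saturation.
k_n = μ_nC_ox · (W/L) = 6.55 mA/V².
KCL at the drain: ½ k_n (V_GS − V_TN)² = (V_DD − V_GS)/R.
Let x = V_GS − 1.38. Then 108 x² + x − 11.82 = 0, giving x = 0.327 V (positive root), so V_GS = 1.71 V.
I_D = (V_DD − V_GS)/R = (13.2 − 1.71) / 32.9 = 0.349 mA.

V_GS = 1.71 V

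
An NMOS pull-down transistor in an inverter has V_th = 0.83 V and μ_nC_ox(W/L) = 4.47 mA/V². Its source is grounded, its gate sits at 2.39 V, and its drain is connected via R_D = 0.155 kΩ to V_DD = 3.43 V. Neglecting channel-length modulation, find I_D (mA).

I_D = 5.44 mA

V_GS = V_G = 2.39 V, so V_ov = 2.39 − 0.83 = 1.56 V.
Assume saturation: I_D = ½ k_n V_ov² = 0.5 × 4.47 × 1.56² = 5.44 mA, giving V_DS = V_DD − I_D R_D = 3.43 − 5.44 × 0.155 = 2.59 V.
V_DS = 2.59 V ≥ V_ov = 1.56 V, confirming saturation.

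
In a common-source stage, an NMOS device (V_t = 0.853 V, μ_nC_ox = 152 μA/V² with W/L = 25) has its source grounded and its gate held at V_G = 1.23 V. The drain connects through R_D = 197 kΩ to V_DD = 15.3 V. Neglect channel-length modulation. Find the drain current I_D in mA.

I_D = 0.0774 mA

V_GS = V_G = 1.23 V, so V_ov = 1.23 − 0.853 = 0.377 V.
k_n = μ_nC_ox · (W/L) = 3.8 mA/V².
Assume saturation: I_D = ½ k_n V_ov² = 0.5 × 3.8 × 0.377² = 0.27 mA, giving V_DS = V_DD − I_D R_D = 15.3 − 0.27 × 197 = -37.9 V.
But -37.9 V < V_ov = 0.377 V, so the device is actually in triode.
In triode I_D = k_n[V_ov V_DS − ½ V_DS²] and I_D = (V_DD − V_DS)/R_D. Equating: 374 V_DS² − 283.2 V_DS + 15.3 = 0, giving V_DS = 0.0586 V (the root below V_ov).
I_D = (15.3 − 0.0586) / 197 = 0.0774 mA.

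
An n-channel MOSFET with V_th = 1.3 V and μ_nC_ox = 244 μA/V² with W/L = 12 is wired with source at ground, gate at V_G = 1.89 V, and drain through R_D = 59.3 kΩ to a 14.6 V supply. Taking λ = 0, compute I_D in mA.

I_D = 0.243 mA

V_GS = V_G = 1.89 V, so V_ov = 1.89 − 1.3 = 0.59 V.
k_n = μ_nC_ox · (W/L) = 2.928 mA/V².
Assume saturation: I_D = ½ k_n V_ov² = 0.5 × 2.928 × 0.59² = 0.51 mA, giving V_DS = V_DD − I_D R_D = 14.6 − 0.51 × 59.3 = -15.6 V.
But -15.6 V < V_ov = 0.59 V, so the device is actually in triode.
In triode I_D = k_n[V_ov V_DS − ½ V_DS²] and I_D = (V_DD − V_DS)/R_D. Equating: 86.8 V_DS² − 103.4 V_DS + 14.6 = 0, giving V_DS = 0.164 V (the root below V_ov).
I_D = (14.6 − 0.164) / 59.3 = 0.243 mA.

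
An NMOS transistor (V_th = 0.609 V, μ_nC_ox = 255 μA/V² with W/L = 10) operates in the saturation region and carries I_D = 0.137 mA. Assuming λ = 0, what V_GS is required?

V_GS = 0.937 V

k_n = μ_nC_ox · (W/L) = 2.55 mA/V².
In saturation I_D = ½ k_n (V_GS − V_th)², so V_GS − V_th = √(2 I_D / k_n) = √(2 × 0.137 / 2.55) = 0.328 V.
V_GS = 0.609 + 0.328 = 0.937 V.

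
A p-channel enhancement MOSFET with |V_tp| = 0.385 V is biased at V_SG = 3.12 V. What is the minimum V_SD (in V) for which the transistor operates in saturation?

The boundary between triode and saturation is V_SD = V_SG − |V_tp| = V_ov.
V_ov = 3.12 − 0.385 = 2.74 V.

V_SD,sat = 2.74 V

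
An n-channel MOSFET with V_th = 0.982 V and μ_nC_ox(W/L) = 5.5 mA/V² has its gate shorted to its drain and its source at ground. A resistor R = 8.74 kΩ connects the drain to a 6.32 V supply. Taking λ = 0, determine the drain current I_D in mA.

I_D = 0.559 mA

With gate tied to drain, V_GS = V_DS ≥ V_GS − V_th, so the device is in saturation.
KCL at the drain: ½ k_n (V_GS − V_th)² = (V_DD − V_GS)/R.
Let x = V_GS − 0.982. Then 24 x² + x − 5.338 = 0, giving x = 0.451 V (positive root), so V_GS = 1.43 V.
I_D = (V_DD − V_GS)/R = (6.32 − 1.43) / 8.74 = 0.559 mA.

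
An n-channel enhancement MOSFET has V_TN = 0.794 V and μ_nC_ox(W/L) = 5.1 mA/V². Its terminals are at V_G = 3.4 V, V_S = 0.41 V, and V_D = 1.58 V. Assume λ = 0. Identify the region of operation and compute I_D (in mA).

Triode; I_D = 9.61 mA

V_GS = V_G − V_S = 3.4 − 0.41 = 2.99 V; V_DS = V_D − V_S = 1.58 − 0.41 = 1.17 V.
V_ov = V_GS − V_TN = 2.99 − 0.794 = 2.2 V.
Since V_DS = 1.17 V < V_ov = 2.2 V, the device is in the triode region.
I_D = k_n [V_ov · V_DS − ½ V_DS²] = 5.1 × [2.2 × 1.17 − 0.5 × 1.17²] = 9.61 mA.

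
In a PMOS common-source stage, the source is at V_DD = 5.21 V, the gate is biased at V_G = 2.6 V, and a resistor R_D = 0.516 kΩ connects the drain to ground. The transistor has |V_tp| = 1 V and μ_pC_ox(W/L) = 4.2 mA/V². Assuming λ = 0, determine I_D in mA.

V_SG = V_DD − V_G = 5.21 − 2.6 = 2.61 V, so V_ov = 2.61 − 1 = 1.61 V.
Assume saturation: I_D = ½ k_p V_ov² = 0.5 × 4.2 × 1.61² = 5.44 mA, giving V_SD = V_DD − I_D R_D = 5.21 − 5.44 × 0.516 = 2.4 V.
V_SD = 2.4 V ≥ V_ov = 1.61 V, confirming saturation.

I_D = 5.44 mA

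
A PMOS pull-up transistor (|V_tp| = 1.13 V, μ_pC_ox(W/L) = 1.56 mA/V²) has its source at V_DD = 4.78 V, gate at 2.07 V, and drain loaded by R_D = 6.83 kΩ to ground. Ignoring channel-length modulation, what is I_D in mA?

I_D = 0.657 mA

V_SG = V_DD − V_G = 4.78 − 2.07 = 2.71 V, so V_ov = 2.71 − 1.13 = 1.58 V.
Assume saturation: I_D = ½ k_p V_ov² = 0.5 × 1.56 × 1.58² = 1.95 mA, giving V_SD = V_DD − I_D R_D = 4.78 − 1.95 × 6.83 = -8.52 V.
But -8.52 V < V_ov = 1.58 V, so the device is actually in triode.
In triode I_D = k_p[V_ov V_SD − ½ V_SD²] and I_D = (V_DD − V_SD)/R_D. Equating: 5.33 V_SD² − 17.83 V_SD + 4.78 = 0, giving V_SD = 0.294 V (the root below V_ov).
I_D = (4.78 − 0.294) / 6.83 = 0.657 mA.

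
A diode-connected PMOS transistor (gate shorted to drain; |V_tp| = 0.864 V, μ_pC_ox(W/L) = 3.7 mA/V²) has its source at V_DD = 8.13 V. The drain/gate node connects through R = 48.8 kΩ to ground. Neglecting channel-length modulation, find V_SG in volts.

With gate tied to drain, V_SG = V_SD ≥ V_SG − |V_tp|, so the device is in saturation.
KCL at the drain: ½ k_p (V_SG − |V_tp|)² = (V_DD − V_SG)/R.
Let x = V_SG − 0.864. Then 90.3 x² + x − 7.266 = 0, giving x = 0.278 V (positive root), so V_SG = 1.14 V.
I_D = (V_DD − V_SG)/R = (8.13 − 1.14) / 48.8 = 0.143 mA.

V_SG = 1.14 V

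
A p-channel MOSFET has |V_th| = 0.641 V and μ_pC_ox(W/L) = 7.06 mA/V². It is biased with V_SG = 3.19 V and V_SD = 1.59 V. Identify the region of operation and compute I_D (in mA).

V_ov = V_SG − |V_th| = 3.19 − 0.641 = 2.55 V.
Since V_SD = 1.59 V < V_ov = 2.55 V, the device is in the triode region.
I_D = k_p [V_ov · V_SD − ½ V_SD²] = 7.06 × [2.55 × 1.59 − 0.5 × 1.59²] = 19.7 mA.

Triode; I_D = 19.7 mA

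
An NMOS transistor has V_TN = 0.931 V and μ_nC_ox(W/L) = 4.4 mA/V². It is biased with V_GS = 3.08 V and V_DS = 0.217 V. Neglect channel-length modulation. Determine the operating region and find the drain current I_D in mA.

Triode; I_D = 1.95 mA

V_ov = V_GS − V_TN = 3.08 − 0.931 = 2.15 V.
Since V_DS = 0.217 V < V_ov = 2.15 V, the device is in the triode region.
I_D = k_n [V_ov · V_DS − ½ V_DS²] = 4.4 × [2.15 × 0.217 − 0.5 × 0.217²] = 1.95 mA.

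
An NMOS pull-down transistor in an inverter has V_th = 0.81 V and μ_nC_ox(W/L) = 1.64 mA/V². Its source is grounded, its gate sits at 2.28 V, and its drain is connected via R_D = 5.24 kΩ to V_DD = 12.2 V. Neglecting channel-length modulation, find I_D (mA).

V_GS = V_G = 2.28 V, so V_ov = 2.28 − 0.81 = 1.47 V.
Assume saturation: I_D = ½ k_n V_ov² = 0.5 × 1.64 × 1.47² = 1.77 mA, giving V_DS = V_DD − I_D R_D = 12.2 − 1.77 × 5.24 = 2.92 V.
V_DS = 2.92 V ≥ V_ov = 1.47 V, confirming saturation.

I_D = 1.77 mA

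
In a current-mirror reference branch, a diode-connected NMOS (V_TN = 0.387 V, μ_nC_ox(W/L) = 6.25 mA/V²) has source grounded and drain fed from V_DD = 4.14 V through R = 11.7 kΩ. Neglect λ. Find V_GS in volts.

With gate tied to drain, V_GS = V_DS ≥ V_GS − V_TN, so the device is in saturation.
KCL at the drain: ½ k_n (V_GS − V_TN)² = (V_DD − V_GS)/R.
Let x = V_GS − 0.387. Then 36.6 x² + x − 3.753 = 0, giving x = 0.307 V (positive root), so V_GS = 0.694 V.
I_D = (V_DD − V_GS)/R = (4.14 − 0.694) / 11.7 = 0.295 mA.

V_GS = 0.694 V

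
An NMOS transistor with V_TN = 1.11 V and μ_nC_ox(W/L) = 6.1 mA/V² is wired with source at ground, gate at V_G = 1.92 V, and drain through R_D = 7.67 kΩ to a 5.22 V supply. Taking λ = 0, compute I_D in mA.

V_GS = V_G = 1.92 V, so V_ov = 1.92 − 1.11 = 0.81 V.
Assume saturation: I_D = ½ k_n V_ov² = 0.5 × 6.1 × 0.81² = 2 mA, giving V_DS = V_DD − I_D R_D = 5.22 − 2 × 7.67 = -10.1 V.
But -10.1 V < V_ov = 0.81 V, so the device is actually in triode.
In triode I_D = k_n[V_ov V_DS − ½ V_DS²] and I_D = (V_DD − V_DS)/R_D. Equating: 23.4 V_DS² − 38.9 V_DS + 5.22 = 0, giving V_DS = 0.147 V (the root below V_ov).
I_D = (5.22 − 0.147) / 7.67 = 0.661 mA.

I_D = 0.661 mA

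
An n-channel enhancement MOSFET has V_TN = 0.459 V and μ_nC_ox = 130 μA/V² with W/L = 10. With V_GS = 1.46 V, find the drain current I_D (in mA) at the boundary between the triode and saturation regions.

I_D = 0.651 mA

At the boundary V_DS = V_ov = V_GS − V_TN = 1.46 − 0.459 = 1 V.
k_n = μ_nC_ox · (W/L) = 1.3 mA/V².
I_D = ½ k_n V_ov² = 0.5 × 1.3 × 1² = 0.651 mA.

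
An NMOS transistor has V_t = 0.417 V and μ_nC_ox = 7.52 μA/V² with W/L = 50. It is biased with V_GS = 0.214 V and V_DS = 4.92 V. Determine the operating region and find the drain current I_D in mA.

Cutoff; I_D = 0 mA

V_GS = 0.214 V < V_t = 0.417 V, so the transistor is in cutoff.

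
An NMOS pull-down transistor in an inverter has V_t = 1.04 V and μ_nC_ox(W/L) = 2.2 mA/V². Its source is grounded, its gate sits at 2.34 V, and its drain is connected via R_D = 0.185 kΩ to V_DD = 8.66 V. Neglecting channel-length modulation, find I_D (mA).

V_GS = V_G = 2.34 V, so V_ov = 2.34 − 1.04 = 1.3 V.
Assume saturation: I_D = ½ k_n V_ov² = 0.5 × 2.2 × 1.3² = 1.86 mA, giving V_DS = V_DD − I_D R_D = 8.66 − 1.86 × 0.185 = 8.32 V.
V_DS = 8.32 V ≥ V_ov = 1.3 V, confirming saturation.

I_D = 1.86 mA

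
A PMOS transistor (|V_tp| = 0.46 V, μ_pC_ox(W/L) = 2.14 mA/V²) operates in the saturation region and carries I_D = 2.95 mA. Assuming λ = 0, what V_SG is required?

In saturation I_D = ½ k_p (V_SG − |V_tp|)², so V_SG − |V_tp| = √(2 I_D / k_p) = √(2 × 2.95 / 2.14) = 1.66 V.
V_SG = 0.46 + 1.66 = 2.12 V.

V_SG = 2.12 V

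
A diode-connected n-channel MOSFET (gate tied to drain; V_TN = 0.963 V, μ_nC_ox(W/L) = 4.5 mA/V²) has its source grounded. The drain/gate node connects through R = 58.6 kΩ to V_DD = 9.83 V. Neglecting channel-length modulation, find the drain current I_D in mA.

I_D = 0.147 mA

With gate tied to drain, V_GS = V_DS ≥ V_GS − V_TN, so the device is in saturation.
KCL at the drain: ½ k_n (V_GS − V_TN)² = (V_DD − V_GS)/R.
Let x = V_GS − 0.963. Then 132 x² + x − 8.867 = 0, giving x = 0.256 V (positive root), so V_GS = 1.22 V.
I_D = (V_DD − V_GS)/R = (9.83 − 1.22) / 58.6 = 0.147 mA.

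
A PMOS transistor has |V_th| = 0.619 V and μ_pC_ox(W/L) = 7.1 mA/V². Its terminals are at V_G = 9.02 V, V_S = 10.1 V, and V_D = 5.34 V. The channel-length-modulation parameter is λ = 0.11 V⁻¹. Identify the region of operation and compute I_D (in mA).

V_SG = V_S − V_G = 10.1 − 9.02 = 1.08 V; V_SD = V_S − V_D = 10.1 − 5.34 = 4.76 V.
V_ov = V_SG − |V_th| = 1.08 − 0.619 = 0.461 V.
Since V_SD = 4.76 V ≥ V_ov = 0.461 V, the device is in saturation.
I_D = ½ k_p V_ov² (1 + λ V_SD) = 0.5 × 7.1 × 0.461² × (1 + 0.11 × 4.76) = 1.15 mA.

Saturation; I_D = 1.15 mA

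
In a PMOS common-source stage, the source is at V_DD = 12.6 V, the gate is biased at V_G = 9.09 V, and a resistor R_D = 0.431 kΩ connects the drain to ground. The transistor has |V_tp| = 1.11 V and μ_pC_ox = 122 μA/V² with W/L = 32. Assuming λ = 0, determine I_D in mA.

I_D = 11.2 mA

V_SG = V_DD − V_G = 12.6 − 9.09 = 3.51 V, so V_ov = 3.51 − 1.11 = 2.4 V.
k_p = μ_pC_ox · (W/L) = 3.904 mA/V².
Assume saturation: I_D = ½ k_p V_ov² = 0.5 × 3.904 × 2.4² = 11.2 mA, giving V_SD = V_DD − I_D R_D = 12.6 − 11.2 × 0.431 = 7.75 V.
V_SD = 7.75 V ≥ V_ov = 2.4 V, confirming saturation.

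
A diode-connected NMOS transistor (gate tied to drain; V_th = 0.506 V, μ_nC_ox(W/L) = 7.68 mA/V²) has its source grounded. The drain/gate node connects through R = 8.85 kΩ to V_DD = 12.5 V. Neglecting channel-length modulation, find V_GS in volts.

With gate tied to drain, V_GS = V_DS ≥ V_GS − V_th, so the device is in saturation.
KCL at the drain: ½ k_n (V_GS − V_th)² = (V_DD − V_GS)/R.
Let x = V_GS − 0.506. Then 34 x² + x − 11.99 = 0, giving x = 0.58 V (positive root), so V_GS = 1.09 V.
I_D = (V_DD − V_GS)/R = (12.5 − 1.09) / 8.85 = 1.29 mA.

V_GS = 1.09 V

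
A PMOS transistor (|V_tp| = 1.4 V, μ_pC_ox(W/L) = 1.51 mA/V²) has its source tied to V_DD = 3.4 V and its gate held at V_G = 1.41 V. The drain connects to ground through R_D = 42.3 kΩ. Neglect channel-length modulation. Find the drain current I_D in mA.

V_SG = V_DD − V_G = 3.4 − 1.41 = 1.99 V, so V_ov = 1.99 − 1.4 = 0.59 V.
Assume saturation: I_D = ½ k_p V_ov² = 0.5 × 1.51 × 0.59² = 0.263 mA, giving V_SD = V_DD − I_D R_D = 3.4 − 0.263 × 42.3 = -7.72 V.
But -7.72 V < V_ov = 0.59 V, so the device is actually in triode.
In triode I_D = k_p[V_ov V_SD − ½ V_SD²] and I_D = (V_DD − V_SD)/R_D. Equating: 31.9 V_SD² − 38.69 V_SD + 3.4 = 0, giving V_SD = 0.0954 V (the root below V_ov).
I_D = (3.4 − 0.0954) / 42.3 = 0.0781 mA.

I_D = 0.0781 mA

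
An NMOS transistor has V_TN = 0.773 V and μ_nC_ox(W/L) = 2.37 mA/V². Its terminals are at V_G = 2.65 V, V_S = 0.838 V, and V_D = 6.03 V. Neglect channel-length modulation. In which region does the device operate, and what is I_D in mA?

Saturation; I_D = 1.28 mA

V_GS = V_G − V_S = 2.65 − 0.838 = 1.81 V; V_DS = V_D − V_S = 6.03 − 0.838 = 5.19 V.
V_ov = V_GS − V_TN = 1.81 − 0.773 = 1.04 V.
Since V_DS = 5.19 V ≥ V_ov = 1.04 V, the device is in saturation.
I_D = ½ k_n V_ov² = 0.5 × 2.37 × 1.04² = 1.28 mA.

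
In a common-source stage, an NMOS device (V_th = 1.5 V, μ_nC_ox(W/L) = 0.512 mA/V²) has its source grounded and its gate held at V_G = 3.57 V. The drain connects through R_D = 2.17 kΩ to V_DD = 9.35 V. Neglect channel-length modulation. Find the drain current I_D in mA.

I_D = 1.10 mA

V_GS = V_G = 3.57 V, so V_ov = 3.57 − 1.5 = 2.07 V.
Assume saturation: I_D = ½ k_n V_ov² = 0.5 × 0.512 × 2.07² = 1.1 mA, giving V_DS = V_DD − I_D R_D = 9.35 − 1.1 × 2.17 = 6.97 V.
V_DS = 6.97 V ≥ V_ov = 2.07 V, confirming saturation.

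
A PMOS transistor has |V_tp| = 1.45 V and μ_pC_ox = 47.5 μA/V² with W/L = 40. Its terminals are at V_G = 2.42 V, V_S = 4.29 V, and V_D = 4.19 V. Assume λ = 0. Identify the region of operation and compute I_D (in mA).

V_SG = V_S − V_G = 4.29 − 2.42 = 1.87 V; V_SD = V_S − V_D = 4.29 − 4.19 = 0.1 V.
k_p = μ_pC_ox · (W/L) = 1.9 mA/V².
V_ov = V_SG − |V_tp| = 1.87 − 1.45 = 0.42 V.
Since V_SD = 0.1 V < V_ov = 0.42 V, the device is in the triode region.
I_D = k_p [V_ov · V_SD − ½ V_SD²] = 1.9 × [0.42 × 0.1 − 0.5 × 0.1²] = 0.0703 mA.

Triode; I_D = 0.0703 mA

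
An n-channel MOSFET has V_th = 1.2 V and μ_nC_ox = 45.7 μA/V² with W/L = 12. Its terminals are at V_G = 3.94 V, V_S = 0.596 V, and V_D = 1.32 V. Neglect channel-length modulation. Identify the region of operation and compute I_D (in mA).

Triode; I_D = 0.708 mA

V_GS = V_G − V_S = 3.94 − 0.596 = 3.34 V; V_DS = V_D − V_S = 1.32 − 0.596 = 0.724 V.
k_n = μ_nC_ox · (W/L) = 0.5484 mA/V².
V_ov = V_GS − V_th = 3.34 − 1.2 = 2.14 V.
Since V_DS = 0.724 V < V_ov = 2.14 V, the device is in the triode region.
I_D = k_n [V_ov · V_DS − ½ V_DS²] = 0.5484 × [2.14 × 0.724 − 0.5 × 0.724²] = 0.708 mA.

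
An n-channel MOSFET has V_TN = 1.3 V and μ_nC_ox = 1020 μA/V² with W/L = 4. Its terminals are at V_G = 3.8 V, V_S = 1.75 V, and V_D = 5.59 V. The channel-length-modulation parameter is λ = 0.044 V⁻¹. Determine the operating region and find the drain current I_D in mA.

Saturation; I_D = 1.34 mA

V_GS = V_G − V_S = 3.8 − 1.75 = 2.05 V; V_DS = V_D − V_S = 5.59 − 1.75 = 3.84 V.
k_n = μ_nC_ox · (W/L) = 4.08 mA/V².
V_ov = V_GS − V_TN = 2.05 − 1.3 = 0.75 V.
Since V_DS = 3.84 V ≥ V_ov = 0.75 V, the device is in saturation.
I_D = ½ k_n V_ov² (1 + λ V_DS) = 0.5 × 4.08 × 0.75² × (1 + 0.044 × 3.84) = 1.34 mA.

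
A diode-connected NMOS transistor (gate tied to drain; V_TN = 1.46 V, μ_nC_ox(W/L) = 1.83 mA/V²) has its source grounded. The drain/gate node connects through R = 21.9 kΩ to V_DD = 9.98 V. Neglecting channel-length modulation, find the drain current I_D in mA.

With gate tied to drain, V_GS = V_DS ≥ V_GS − V_TN, so the device is in saturation.
KCL at the drain: ½ k_n (V_GS − V_TN)² = (V_DD − V_GS)/R.
Let x = V_GS − 1.46. Then 20 x² + x − 8.52 = 0, giving x = 0.628 V (positive root), so V_GS = 2.09 V.
I_D = (V_DD − V_GS)/R = (9.98 − 2.09) / 21.9 = 0.36 mA.

I_D = 0.360 mA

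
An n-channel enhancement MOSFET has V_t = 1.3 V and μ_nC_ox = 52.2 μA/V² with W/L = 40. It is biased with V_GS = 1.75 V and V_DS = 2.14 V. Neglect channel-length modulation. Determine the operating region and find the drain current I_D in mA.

k_n = μ_nC_ox · (W/L) = 2.088 mA/V².
V_ov = V_GS − V_t = 1.75 − 1.3 = 0.45 V.
Since V_DS = 2.14 V ≥ V_ov = 0.45 V, the device is in saturation.
I_D = ½ k_n V_ov² = 0.5 × 2.088 × 0.45² = 0.211 mA.

Saturation; I_D = 0.211 mA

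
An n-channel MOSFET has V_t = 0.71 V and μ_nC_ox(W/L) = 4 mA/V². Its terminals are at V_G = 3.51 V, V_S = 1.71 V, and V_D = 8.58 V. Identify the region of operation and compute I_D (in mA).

V_GS = V_G − V_S = 3.51 − 1.71 = 1.8 V; V_DS = V_D − V_S = 8.58 − 1.71 = 6.87 V.
V_ov = V_GS − V_t = 1.8 − 0.71 = 1.09 V.
Since V_DS = 6.87 V ≥ V_ov = 1.09 V, the device is in saturation.
I_D = ½ k_n V_ov² = 0.5 × 4 × 1.09² = 2.38 mA.

Saturation; I_D = 2.38 mA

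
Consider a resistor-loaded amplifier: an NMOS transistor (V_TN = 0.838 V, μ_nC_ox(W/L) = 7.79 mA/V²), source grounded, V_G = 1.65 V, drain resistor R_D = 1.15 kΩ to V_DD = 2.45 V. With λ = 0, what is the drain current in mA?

V_GS = V_G = 1.65 V, so V_ov = 1.65 − 0.838 = 0.812 V.
Assume saturation: I_D = ½ k_n V_ov² = 0.5 × 7.79 × 0.812² = 2.57 mA, giving V_DS = V_DD − I_D R_D = 2.45 − 2.57 × 1.15 = -0.503 V.
But -0.503 V < V_ov = 0.812 V, so the device is actually in triode.
In triode I_D = k_n[V_ov V_DS − ½ V_DS²] and I_D = (V_DD − V_DS)/R_D. Equating: 4.48 V_DS² − 8.274 V_DS + 2.45 = 0, giving V_DS = 0.37 V (the root below V_ov).
I_D = (2.45 − 0.37) / 1.15 = 1.81 mA.

I_D = 1.81 mA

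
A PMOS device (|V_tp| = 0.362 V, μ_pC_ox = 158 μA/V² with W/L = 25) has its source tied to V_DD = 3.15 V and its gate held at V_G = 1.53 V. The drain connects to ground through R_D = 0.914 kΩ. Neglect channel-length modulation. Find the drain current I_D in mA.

I_D = 2.62 mA

V_SG = V_DD − V_G = 3.15 − 1.53 = 1.62 V, so V_ov = 1.62 − 0.362 = 1.26 V.
k_p = μ_pC_ox · (W/L) = 3.95 mA/V².
Assume saturation: I_D = ½ k_p V_ov² = 0.5 × 3.95 × 1.26² = 3.13 mA, giving V_SD = V_DD − I_D R_D = 3.15 − 3.13 × 0.914 = 0.293 V.
But 0.293 V < V_ov = 1.26 V, so the device is actually in triode.
In triode I_D = k_p[V_ov V_SD − ½ V_SD²] and I_D = (V_DD − V_SD)/R_D. Equating: 1.81 V_SD² − 5.542 V_SD + 3.15 = 0, giving V_SD = 0.753 V (the root below V_ov).
I_D = (3.15 − 0.753) / 0.914 = 2.62 mA.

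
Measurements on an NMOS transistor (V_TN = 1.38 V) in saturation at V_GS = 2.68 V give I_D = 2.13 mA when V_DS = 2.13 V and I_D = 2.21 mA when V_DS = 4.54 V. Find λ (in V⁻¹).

With V_GS fixed, I_D ∝ (1 + λ V_DS) in saturation, so I_D2/I_D1 = (1 + λ V_DS2)/(1 + λ V_DS1).
2.21/2.13 = 1.038 = (1 + 4.54 λ)/(1 + 2.13 λ).
Solving: λ (I_D1 V_DS2 − I_D2 V_DS1) = I_D2 − I_D1, so λ = (2.21 − 2.13) / (2.13 × 4.54 − 2.21 × 2.13) = 0.08 / 4.96 = 0.0161 V⁻¹.

λ = 0.0161 V⁻¹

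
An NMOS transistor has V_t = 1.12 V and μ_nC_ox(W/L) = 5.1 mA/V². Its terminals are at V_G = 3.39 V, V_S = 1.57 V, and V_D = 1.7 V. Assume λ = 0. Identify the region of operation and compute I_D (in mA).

V_GS = V_G − V_S = 3.39 − 1.57 = 1.82 V; V_DS = V_D − V_S = 1.7 − 1.57 = 0.13 V.
V_ov = V_GS − V_t = 1.82 − 1.12 = 0.7 V.
Since V_DS = 0.13 V < V_ov = 0.7 V, the device is in the triode region.
I_D = k_n [V_ov · V_DS − ½ V_DS²] = 5.1 × [0.7 × 0.13 − 0.5 × 0.13²] = 0.421 mA.

Triode; I_D = 0.421 mA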